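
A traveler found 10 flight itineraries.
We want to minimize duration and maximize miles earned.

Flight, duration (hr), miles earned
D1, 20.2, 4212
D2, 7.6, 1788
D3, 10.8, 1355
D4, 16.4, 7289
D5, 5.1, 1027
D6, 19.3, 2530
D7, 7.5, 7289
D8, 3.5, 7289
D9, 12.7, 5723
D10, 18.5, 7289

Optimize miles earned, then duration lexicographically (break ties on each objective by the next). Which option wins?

D8

First maximize miles earned: best is 7289, kept {D4, D7, D8, D10}.
Then minimize duration: best is 3.5, kept {D8}.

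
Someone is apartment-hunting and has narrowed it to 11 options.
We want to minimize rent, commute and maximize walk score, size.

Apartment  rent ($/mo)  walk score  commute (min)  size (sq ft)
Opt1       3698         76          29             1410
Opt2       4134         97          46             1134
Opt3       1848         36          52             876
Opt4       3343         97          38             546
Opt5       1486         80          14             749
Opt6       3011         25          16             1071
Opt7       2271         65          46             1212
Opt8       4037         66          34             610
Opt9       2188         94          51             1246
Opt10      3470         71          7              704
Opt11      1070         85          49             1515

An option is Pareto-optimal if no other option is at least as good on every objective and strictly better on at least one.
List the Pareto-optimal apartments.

Opt1: not dominated.
Opt2: not dominated.
Opt3: dominated by Opt11 (rent 1070≤1848, walk score 85≥36, commute 49≤52, size 1515≥876).
Opt4: not dominated.
Opt5: not dominated.
Opt6: not dominated.
Opt7: not dominated.
Opt8: dominated by Opt1 (rent 3698≤4037, walk score 76≥66, commute 29≤34, size 1410≥610).
Opt9: not dominated.
Opt10: not dominated (best commute).
Opt11: not dominated (best rent).

Opt1, Opt2, Opt4, Opt5, Opt6, Opt7, Opt9, Opt10, Opt11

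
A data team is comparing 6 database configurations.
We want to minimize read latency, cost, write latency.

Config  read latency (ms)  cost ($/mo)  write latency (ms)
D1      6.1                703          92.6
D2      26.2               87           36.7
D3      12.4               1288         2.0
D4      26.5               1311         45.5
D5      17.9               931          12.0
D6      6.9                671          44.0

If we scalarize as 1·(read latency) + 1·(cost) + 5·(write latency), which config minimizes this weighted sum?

D1: 1·6.1 + 1·703 + 5·92.6 = 1172.1
D2: 1·26.2 + 1·87 + 5·36.7 = 296.7
D3: 1·12.4 + 1·1288 + 5·2.0 = 1310.4
D4: 1·26.5 + 1·1311 + 5·45.5 = 1565.0
D5: 1·17.9 + 1·931 + 5·12.0 = 1008.9
D6: 1·6.9 + 1·671 + 5·44.0 = 897.9
Lowest: D2 at 296.7.

D2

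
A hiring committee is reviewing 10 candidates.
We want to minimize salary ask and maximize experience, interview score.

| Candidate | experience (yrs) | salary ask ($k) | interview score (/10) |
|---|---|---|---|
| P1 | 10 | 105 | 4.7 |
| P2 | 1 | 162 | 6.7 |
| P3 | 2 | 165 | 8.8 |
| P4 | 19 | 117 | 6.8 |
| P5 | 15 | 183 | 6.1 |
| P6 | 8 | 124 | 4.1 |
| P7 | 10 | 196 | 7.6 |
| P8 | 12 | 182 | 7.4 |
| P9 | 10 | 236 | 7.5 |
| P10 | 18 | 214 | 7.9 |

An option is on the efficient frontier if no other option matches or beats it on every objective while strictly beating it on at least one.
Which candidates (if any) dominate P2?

P4

P4: experience 19≥1, salary ask 117≤162, interview score 6.8≥6.7 — dominates P2.
Others (P1, P3, P5, P6, P7, P8, P9, P10) are each worse than P2 on at least one objective.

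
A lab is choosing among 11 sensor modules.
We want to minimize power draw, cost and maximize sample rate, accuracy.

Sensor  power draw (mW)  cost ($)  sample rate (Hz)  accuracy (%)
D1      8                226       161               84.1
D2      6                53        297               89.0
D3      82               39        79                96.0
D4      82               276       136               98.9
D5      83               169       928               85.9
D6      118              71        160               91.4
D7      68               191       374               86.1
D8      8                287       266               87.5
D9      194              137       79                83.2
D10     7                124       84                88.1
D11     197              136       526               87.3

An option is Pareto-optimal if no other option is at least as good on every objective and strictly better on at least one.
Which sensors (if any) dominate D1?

D2: power draw 6≤8, cost 53≤226, sample rate 297≥161, accuracy 89.0≥84.1 — dominates D1.
Others (D3, D4, D5, D6, D7, D8, D9, D10, D11) are each worse than D1 on at least one objective.

D2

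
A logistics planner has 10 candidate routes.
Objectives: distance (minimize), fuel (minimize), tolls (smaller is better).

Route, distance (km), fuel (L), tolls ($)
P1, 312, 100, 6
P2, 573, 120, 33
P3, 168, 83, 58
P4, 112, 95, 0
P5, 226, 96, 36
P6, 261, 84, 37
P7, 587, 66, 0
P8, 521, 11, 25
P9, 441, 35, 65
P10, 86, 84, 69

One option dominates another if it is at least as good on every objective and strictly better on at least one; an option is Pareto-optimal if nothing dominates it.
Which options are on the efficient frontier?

P3, P4, P6, P7, P8, P9, P10

P1: dominated by P4 (distance 112≤312, fuel 95≤100, tolls 0≤6).
P2: dominated by P1 (distance 312≤573, fuel 100≤120, tolls 6≤33).
P3: not dominated.
P4: not dominated.
P5: dominated by P4 (distance 112≤226, fuel 95≤96, tolls 0≤36).
P6: not dominated.
P7: not dominated.
P8: not dominated (best fuel).
P9: not dominated.
P10: not dominated (best distance).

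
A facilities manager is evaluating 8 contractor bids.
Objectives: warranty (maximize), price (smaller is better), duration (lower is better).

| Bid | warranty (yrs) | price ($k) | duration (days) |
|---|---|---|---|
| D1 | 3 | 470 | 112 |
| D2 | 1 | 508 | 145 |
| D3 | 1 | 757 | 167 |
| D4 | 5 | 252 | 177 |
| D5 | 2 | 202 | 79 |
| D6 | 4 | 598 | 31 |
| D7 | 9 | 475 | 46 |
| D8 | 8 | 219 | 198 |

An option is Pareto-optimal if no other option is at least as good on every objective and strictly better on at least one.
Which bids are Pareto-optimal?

D1: not dominated.
D2: dominated by D1 (warranty 3≥1, price 470≤508, duration 112≤145).
D3: dominated by D1 (warranty 3≥1, price 470≤757, duration 112≤167).
D4: not dominated.
D5: not dominated (best price).
D6: not dominated (best duration).
D7: not dominated (best warranty).
D8: not dominated.

D1, D4, D5, D6, D7, D8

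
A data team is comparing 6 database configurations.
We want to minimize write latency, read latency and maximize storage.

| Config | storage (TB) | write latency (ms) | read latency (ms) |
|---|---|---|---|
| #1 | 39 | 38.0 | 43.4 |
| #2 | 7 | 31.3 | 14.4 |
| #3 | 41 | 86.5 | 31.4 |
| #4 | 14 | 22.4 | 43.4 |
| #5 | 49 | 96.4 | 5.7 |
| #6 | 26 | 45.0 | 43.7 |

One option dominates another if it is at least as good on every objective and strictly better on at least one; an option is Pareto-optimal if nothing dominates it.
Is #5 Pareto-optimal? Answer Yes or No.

#1: worse on storage (39 vs 49).
#2: worse on storage (7 vs 49).
#3: worse on storage (41 vs 49).
#4: worse on storage (14 vs 49).
#6: worse on storage (26 vs 49).
No option is at least as good as #5 on every objective and strictly better on one.

Yes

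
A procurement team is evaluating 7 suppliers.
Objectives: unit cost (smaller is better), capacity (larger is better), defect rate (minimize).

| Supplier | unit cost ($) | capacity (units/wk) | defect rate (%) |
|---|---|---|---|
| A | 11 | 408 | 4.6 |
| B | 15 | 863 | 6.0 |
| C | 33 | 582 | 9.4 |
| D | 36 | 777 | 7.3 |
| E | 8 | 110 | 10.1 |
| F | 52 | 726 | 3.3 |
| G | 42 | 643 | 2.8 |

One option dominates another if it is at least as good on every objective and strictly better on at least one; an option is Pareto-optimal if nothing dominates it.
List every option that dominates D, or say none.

B

B: unit cost 15≤36, capacity 863≥777, defect rate 6.0≤7.3 — dominates D.
Others (A, C, E, F, G) are each worse than D on at least one objective.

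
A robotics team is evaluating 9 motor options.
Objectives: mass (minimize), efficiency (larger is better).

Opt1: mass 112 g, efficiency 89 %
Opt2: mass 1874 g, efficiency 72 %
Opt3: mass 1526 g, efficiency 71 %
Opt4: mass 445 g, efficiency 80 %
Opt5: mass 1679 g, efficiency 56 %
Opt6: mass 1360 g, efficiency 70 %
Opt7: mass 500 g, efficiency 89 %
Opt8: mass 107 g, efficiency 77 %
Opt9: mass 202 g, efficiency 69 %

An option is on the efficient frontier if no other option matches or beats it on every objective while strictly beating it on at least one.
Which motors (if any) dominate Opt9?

Opt1: mass 112≤202, efficiency 89≥69 — dominates Opt9.
Opt8: mass 107≤202, efficiency 77≥69 — dominates Opt9.
Others (Opt2, Opt3, Opt4, Opt5, Opt6, Opt7) are each worse than Opt9 on at least one objective.

Opt1, Opt8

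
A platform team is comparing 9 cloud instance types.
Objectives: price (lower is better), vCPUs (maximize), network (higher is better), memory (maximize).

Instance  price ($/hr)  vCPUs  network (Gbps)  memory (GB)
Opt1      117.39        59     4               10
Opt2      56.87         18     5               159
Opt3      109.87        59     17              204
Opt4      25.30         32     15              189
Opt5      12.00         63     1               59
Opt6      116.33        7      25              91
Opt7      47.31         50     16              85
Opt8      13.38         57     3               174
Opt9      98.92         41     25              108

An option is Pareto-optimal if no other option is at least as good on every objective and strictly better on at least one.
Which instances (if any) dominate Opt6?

Opt9: price 98.92≤116.33, vCPUs 41≥7, network 25≥25, memory 108≥91 — dominates Opt6.
Others (Opt1, Opt2, Opt3, Opt4, Opt5, Opt7, Opt8) are each worse than Opt6 on at least one objective.

Opt9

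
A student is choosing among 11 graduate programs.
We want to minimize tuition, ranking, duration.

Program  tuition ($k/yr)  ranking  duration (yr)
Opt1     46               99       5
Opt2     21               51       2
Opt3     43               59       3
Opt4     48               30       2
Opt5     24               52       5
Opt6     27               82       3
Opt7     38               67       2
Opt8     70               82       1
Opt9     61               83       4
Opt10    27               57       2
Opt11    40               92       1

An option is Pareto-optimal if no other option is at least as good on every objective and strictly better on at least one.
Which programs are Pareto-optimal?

Opt1: dominated by Opt2 (tuition 21≤46, ranking 51≤99, duration 2≤5).
Opt2: not dominated (best tuition).
Opt3: dominated by Opt2 (tuition 21≤43, ranking 51≤59, duration 2≤3).
Opt4: not dominated (best ranking).
Opt5: dominated by Opt2 (tuition 21≤24, ranking 51≤52, duration 2≤5).
Opt6: dominated by Opt2 (tuition 21≤27, ranking 51≤82, duration 2≤3).
Opt7: dominated by Opt2 (tuition 21≤38, ranking 51≤67, duration 2≤2).
Opt8: not dominated.
Opt9: dominated by Opt2 (tuition 21≤61, ranking 51≤83, duration 2≤4).
Opt10: dominated by Opt2 (tuition 21≤27, ranking 51≤57, duration 2≤2).
Opt11: not dominated.

Opt2, Opt4, Opt8, Opt11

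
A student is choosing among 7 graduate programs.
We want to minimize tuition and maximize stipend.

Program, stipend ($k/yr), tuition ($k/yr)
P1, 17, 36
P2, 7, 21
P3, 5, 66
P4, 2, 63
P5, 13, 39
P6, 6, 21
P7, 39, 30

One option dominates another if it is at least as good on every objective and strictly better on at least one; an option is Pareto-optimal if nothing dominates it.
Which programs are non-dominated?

P2, P7

P1: dominated by P7 (stipend 39≥17, tuition 30≤36).
P2: not dominated.
P3: dominated by P1 (stipend 17≥5, tuition 36≤66).
P4: dominated by P1 (stipend 17≥2, tuition 36≤63).
P5: dominated by P1 (stipend 17≥13, tuition 36≤39).
P6: dominated by P2 (stipend 7≥6, tuition 21≤21).
P7: not dominated (best stipend).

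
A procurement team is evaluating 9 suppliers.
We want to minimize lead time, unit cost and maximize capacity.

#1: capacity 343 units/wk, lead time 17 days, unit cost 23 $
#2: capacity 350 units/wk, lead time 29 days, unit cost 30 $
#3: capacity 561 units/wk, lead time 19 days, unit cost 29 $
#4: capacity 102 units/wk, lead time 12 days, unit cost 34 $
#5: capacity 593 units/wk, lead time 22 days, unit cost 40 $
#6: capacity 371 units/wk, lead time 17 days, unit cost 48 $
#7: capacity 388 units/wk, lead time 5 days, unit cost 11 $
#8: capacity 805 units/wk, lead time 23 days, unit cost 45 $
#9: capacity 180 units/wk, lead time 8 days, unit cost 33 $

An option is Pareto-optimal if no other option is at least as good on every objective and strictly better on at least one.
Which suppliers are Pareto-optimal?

#1: dominated by #7 (capacity 388≥343, lead time 5≤17, unit cost 11≤23).
#2: dominated by #3 (capacity 561≥350, lead time 19≤29, unit cost 29≤30).
#3: not dominated.
#4: dominated by #7 (capacity 388≥102, lead time 5≤12, unit cost 11≤34).
#5: not dominated.
#6: dominated by #7 (capacity 388≥371, lead time 5≤17, unit cost 11≤48).
#7: not dominated (best lead time).
#8: not dominated (best capacity).
#9: dominated by #7 (capacity 388≥180, lead time 5≤8, unit cost 11≤33).

#3, #5, #7, #8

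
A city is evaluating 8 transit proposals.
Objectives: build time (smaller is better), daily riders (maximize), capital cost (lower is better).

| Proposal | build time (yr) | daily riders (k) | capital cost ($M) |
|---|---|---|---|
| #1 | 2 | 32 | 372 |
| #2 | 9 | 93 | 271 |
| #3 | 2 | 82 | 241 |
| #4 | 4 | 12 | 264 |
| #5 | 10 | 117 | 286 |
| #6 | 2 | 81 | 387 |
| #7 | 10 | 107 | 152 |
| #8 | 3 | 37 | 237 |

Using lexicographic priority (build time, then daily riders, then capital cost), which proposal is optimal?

First minimize build time: best is 2, kept {#1, #3, #6}.
Then maximize daily riders: best is 82, kept {#3}.

#3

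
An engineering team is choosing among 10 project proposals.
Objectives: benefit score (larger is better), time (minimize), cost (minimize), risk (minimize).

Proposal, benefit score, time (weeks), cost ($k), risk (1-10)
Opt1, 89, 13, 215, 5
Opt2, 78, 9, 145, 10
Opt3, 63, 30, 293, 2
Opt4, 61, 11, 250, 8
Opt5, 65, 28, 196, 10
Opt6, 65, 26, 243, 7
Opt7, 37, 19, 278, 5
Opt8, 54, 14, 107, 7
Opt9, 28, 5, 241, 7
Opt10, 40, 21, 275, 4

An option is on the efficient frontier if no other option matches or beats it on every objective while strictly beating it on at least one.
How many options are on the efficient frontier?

7

Opt1: not dominated (best benefit score).
Opt2: not dominated.
Opt3: not dominated (best risk).
Opt4: not dominated.
Opt5: dominated by Opt2 (benefit score 78≥65, time 9≤28, cost 145≤196, risk 10≤10).
Opt6: dominated by Opt1 (benefit score 89≥65, time 13≤26, cost 215≤243, risk 5≤7).
Opt7: dominated by Opt1 (benefit score 89≥37, time 13≤19, cost 215≤278, risk 5≤5).
Opt8: not dominated (best cost).
Opt9: not dominated (best time).
Opt10: not dominated.
Pareto-optimal: Opt1, Opt2, Opt3, Opt4, Opt8, Opt9, Opt10 → 7.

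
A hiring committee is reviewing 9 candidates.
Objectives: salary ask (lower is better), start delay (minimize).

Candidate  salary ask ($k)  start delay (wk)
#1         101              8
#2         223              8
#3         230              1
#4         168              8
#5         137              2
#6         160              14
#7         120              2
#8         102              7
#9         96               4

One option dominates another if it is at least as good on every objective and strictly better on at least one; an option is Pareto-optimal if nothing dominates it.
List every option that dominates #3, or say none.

#1: worse on start delay (8 vs 1).
#2: worse on start delay (8 vs 1).
#4: worse on start delay (8 vs 1).
#5: worse on start delay (2 vs 1).
#6: worse on start delay (14 vs 1).
#7: worse on start delay (2 vs 1).
#8: worse on start delay (7 vs 1).
#9: worse on start delay (4 vs 1).
No option dominates #3.

none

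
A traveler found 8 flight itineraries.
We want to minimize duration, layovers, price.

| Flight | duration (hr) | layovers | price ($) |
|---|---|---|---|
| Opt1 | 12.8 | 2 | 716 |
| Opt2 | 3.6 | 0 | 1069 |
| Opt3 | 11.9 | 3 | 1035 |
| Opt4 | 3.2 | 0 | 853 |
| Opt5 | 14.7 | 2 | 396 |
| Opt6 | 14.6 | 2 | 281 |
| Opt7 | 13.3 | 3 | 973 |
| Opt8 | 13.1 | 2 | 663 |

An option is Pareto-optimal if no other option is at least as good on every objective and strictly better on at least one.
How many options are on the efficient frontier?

4

Opt1: not dominated.
Opt2: dominated by Opt4 (duration 3.2≤3.6, layovers 0≤0, price 853≤1069).
Opt3: dominated by Opt4 (duration 3.2≤11.9, layovers 0≤3, price 853≤1035).
Opt4: not dominated (best duration).
Opt5: dominated by Opt6 (duration 14.6≤14.7, layovers 2≤2, price 281≤396).
Opt6: not dominated (best price).
Opt7: dominated by Opt1 (duration 12.8≤13.3, layovers 2≤3, price 716≤973).
Opt8: not dominated.
Pareto-optimal: Opt1, Opt4, Opt6, Opt8 → 4.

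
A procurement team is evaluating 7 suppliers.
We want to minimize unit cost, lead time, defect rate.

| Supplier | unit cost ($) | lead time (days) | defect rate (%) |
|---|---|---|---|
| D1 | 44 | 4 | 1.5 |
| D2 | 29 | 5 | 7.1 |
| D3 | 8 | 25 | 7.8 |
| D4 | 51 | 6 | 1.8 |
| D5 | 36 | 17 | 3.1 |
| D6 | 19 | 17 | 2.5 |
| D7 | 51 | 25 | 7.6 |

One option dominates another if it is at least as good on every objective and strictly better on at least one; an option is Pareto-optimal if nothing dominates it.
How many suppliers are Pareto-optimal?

4

D1: not dominated (best lead time).
D2: not dominated.
D3: not dominated (best unit cost).
D4: dominated by D1 (unit cost 44≤51, lead time 4≤6, defect rate 1.5≤1.8).
D5: dominated by D6 (unit cost 19≤36, lead time 17≤17, defect rate 2.5≤3.1).
D6: not dominated.
D7: dominated by D1 (unit cost 44≤51, lead time 4≤25, defect rate 1.5≤7.6).
Pareto-optimal: D1, D2, D3, D6 → 4.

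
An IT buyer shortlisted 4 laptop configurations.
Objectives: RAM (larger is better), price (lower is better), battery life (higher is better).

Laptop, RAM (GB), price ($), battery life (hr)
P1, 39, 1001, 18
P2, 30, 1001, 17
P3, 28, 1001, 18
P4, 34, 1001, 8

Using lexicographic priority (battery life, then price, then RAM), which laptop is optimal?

P1

First maximize battery life: best is 18, kept {P1, P3}.
Then minimize price: best is 1001, kept {P1, P3}.
Then maximize RAM: best is 39, kept {P1}.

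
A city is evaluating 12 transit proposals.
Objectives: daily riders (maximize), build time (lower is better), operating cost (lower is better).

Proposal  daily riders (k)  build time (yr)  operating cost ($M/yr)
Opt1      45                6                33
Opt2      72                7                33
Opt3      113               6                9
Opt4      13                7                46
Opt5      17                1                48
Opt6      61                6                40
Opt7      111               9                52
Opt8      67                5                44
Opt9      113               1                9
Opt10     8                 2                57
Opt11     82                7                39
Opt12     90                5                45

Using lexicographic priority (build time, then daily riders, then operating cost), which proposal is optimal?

Opt9

First minimize build time: best is 1, kept {Opt5, Opt9}.
Then maximize daily riders: best is 113, kept {Opt9}.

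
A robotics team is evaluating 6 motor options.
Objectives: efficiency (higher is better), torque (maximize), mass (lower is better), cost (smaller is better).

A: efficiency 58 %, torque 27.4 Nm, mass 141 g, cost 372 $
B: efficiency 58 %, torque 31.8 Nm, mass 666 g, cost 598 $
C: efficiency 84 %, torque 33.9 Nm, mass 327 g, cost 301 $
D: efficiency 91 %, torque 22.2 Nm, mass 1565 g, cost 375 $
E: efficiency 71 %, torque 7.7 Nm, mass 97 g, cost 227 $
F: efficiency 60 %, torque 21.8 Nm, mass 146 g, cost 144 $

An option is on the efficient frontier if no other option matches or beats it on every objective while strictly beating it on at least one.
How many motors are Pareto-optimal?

A: not dominated.
B: dominated by C (efficiency 84≥58, torque 33.9≥31.8, mass 327≤666, cost 301≤598).
C: not dominated (best torque).
D: not dominated (best efficiency).
E: not dominated (best mass).
F: not dominated (best cost).
Pareto-optimal: A, C, D, E, F → 5.

5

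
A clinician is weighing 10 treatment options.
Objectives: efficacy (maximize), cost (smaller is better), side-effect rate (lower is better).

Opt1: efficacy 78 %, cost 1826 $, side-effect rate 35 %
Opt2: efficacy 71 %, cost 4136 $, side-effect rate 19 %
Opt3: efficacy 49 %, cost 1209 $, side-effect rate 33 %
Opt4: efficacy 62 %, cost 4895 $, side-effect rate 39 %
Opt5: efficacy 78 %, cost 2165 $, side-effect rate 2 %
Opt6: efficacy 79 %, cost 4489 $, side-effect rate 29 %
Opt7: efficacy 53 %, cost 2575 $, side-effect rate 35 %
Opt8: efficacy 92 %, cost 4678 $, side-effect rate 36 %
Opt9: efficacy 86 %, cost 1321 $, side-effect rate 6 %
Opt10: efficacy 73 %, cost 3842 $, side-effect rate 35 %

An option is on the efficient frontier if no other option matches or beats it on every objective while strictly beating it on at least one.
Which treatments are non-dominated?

Opt3, Opt5, Opt8, Opt9

Opt1: dominated by Opt9 (efficacy 86≥78, cost 1321≤1826, side-effect rate 6≤35).
Opt2: dominated by Opt5 (efficacy 78≥71, cost 2165≤4136, side-effect rate 2≤19).
Opt3: not dominated (best cost).
Opt4: dominated by Opt1 (efficacy 78≥62, cost 1826≤4895, side-effect rate 35≤39).
Opt5: not dominated (best side-effect rate).
Opt6: dominated by Opt9 (efficacy 86≥79, cost 1321≤4489, side-effect rate 6≤29).
Opt7: dominated by Opt1 (efficacy 78≥53, cost 1826≤2575, side-effect rate 35≤35).
Opt8: not dominated (best efficacy).
Opt9: not dominated.
Opt10: dominated by Opt1 (efficacy 78≥73, cost 1826≤3842, side-effect rate 35≤35).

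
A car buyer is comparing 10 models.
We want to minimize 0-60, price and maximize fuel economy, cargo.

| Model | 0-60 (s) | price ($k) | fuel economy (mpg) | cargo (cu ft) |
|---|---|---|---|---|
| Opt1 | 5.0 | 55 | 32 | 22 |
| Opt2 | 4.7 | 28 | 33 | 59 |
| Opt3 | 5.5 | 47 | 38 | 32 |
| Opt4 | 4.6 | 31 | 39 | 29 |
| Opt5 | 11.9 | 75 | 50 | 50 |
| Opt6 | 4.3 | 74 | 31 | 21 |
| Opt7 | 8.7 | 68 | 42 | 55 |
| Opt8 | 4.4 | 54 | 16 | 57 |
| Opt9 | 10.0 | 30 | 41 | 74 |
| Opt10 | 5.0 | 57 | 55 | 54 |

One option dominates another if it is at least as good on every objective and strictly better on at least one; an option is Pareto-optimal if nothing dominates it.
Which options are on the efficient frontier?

Opt2, Opt3, Opt4, Opt6, Opt7, Opt8, Opt9, Opt10

Opt1: dominated by Opt2 (0-60 4.7≤5.0, price 28≤55, fuel economy 33≥32, cargo 59≥22).
Opt2: not dominated (best price).
Opt3: not dominated.
Opt4: not dominated.
Opt5: dominated by Opt10 (0-60 5.0≤11.9, price 57≤75, fuel economy 55≥50, cargo 54≥50).
Opt6: not dominated (best 0-60).
Opt7: not dominated.
Opt8: not dominated.
Opt9: not dominated (best cargo).
Opt10: not dominated (best fuel economy).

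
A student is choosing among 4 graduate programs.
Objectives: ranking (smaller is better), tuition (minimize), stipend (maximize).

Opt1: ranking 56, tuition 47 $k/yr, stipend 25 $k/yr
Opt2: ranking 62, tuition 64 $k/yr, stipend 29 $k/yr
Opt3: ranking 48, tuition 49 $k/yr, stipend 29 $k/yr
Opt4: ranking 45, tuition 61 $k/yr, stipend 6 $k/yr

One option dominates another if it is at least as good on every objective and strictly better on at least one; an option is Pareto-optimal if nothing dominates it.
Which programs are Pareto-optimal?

Opt1: not dominated (best tuition).
Opt2: dominated by Opt3 (ranking 48≤62, tuition 49≤64, stipend 29≥29).
Opt3: not dominated.
Opt4: not dominated (best ranking).

Opt1, Opt3, Opt4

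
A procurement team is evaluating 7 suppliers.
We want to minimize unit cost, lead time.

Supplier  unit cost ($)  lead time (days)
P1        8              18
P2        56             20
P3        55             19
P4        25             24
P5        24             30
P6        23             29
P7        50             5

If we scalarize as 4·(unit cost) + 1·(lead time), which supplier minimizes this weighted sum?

P1: 4·8 + 1·18 = 50
P2: 4·56 + 1·20 = 244
P3: 4·55 + 1·19 = 239
P4: 4·25 + 1·24 = 124
P5: 4·24 + 1·30 = 126
P6: 4·23 + 1·29 = 121
P7: 4·50 + 1·5 = 205
Lowest: P1 at 50.

P1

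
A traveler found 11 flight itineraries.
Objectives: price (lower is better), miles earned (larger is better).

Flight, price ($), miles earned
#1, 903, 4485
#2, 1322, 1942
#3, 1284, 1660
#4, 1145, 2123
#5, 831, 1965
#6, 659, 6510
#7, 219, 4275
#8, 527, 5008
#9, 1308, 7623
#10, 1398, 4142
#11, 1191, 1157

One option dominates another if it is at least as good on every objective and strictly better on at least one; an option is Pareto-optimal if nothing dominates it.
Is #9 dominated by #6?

No

#6 vs #9: #6 is worse on miles earned (6510 vs 7623), so it does not dominate #9.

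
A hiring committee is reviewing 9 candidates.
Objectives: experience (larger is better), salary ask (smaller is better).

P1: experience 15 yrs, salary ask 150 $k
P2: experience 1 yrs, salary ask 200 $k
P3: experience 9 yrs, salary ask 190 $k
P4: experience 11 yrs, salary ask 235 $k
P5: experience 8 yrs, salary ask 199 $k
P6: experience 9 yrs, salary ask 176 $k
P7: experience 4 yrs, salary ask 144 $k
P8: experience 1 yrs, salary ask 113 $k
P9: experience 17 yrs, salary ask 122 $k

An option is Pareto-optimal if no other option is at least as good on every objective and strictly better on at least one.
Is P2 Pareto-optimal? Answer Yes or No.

No

P1 vs P2: experience 15≥1, salary ask 150≤200 — P1 is at least as good on every objective and strictly better on at least one, so P1 dominates P2.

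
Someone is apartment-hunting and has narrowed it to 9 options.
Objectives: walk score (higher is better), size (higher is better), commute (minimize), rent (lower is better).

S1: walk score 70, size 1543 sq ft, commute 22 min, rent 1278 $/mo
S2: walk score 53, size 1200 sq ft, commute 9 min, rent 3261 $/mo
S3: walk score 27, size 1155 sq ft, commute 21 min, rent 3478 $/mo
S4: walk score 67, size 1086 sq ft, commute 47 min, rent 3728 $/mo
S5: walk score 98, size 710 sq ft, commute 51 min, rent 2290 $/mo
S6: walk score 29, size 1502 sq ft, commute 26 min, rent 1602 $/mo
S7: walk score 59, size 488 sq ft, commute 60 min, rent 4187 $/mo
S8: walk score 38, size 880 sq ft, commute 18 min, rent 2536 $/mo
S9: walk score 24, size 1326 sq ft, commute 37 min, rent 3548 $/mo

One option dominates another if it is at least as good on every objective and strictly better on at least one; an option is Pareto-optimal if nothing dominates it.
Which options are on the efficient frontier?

S1, S2, S5, S8

S1: not dominated (best size).
S2: not dominated (best commute).
S3: dominated by S2 (walk score 53≥27, size 1200≥1155, commute 9≤21, rent 3261≤3478).
S4: dominated by S1 (walk score 70≥67, size 1543≥1086, commute 22≤47, rent 1278≤3728).
S5: not dominated (best walk score).
S6: dominated by S1 (walk score 70≥29, size 1543≥1502, commute 22≤26, rent 1278≤1602).
S7: dominated by S1 (walk score 70≥59, size 1543≥488, commute 22≤60, rent 1278≤4187).
S8: not dominated.
S9: dominated by S1 (walk score 70≥24, size 1543≥1326, commute 22≤37, rent 1278≤3548).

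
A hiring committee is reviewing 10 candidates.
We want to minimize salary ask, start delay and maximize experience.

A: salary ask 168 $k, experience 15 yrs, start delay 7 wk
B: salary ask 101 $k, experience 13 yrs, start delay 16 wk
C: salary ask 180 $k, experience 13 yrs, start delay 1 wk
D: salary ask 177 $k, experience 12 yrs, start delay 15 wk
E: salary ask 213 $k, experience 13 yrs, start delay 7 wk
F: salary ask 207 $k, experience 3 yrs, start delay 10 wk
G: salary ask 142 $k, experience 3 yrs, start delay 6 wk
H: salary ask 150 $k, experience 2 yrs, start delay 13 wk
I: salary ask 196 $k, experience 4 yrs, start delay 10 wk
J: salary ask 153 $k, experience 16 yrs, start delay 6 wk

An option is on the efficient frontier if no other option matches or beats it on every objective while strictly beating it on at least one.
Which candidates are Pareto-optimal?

A: dominated by J (salary ask 153≤168, experience 16≥15, start delay 6≤7).
B: not dominated (best salary ask).
C: not dominated (best start delay).
D: dominated by A (salary ask 168≤177, experience 15≥12, start delay 7≤15).
E: dominated by A (salary ask 168≤213, experience 15≥13, start delay 7≤7).
F: dominated by A (salary ask 168≤207, experience 15≥3, start delay 7≤10).
G: not dominated.
H: dominated by G (salary ask 142≤150, experience 3≥2, start delay 6≤13).
I: dominated by A (salary ask 168≤196, experience 15≥4, start delay 7≤10).
J: not dominated (best experience).

B, C, G, J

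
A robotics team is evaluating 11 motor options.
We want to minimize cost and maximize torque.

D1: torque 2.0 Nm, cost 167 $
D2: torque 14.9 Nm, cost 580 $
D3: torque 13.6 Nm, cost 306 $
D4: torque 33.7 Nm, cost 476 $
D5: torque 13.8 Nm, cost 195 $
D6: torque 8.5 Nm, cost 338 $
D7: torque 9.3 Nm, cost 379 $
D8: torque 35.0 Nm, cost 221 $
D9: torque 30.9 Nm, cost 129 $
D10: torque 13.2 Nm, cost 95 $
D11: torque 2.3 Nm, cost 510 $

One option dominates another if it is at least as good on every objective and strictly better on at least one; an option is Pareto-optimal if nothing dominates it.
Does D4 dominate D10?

No

D4 vs D10: D4 is worse on cost (476 vs 95), so it does not dominate D10.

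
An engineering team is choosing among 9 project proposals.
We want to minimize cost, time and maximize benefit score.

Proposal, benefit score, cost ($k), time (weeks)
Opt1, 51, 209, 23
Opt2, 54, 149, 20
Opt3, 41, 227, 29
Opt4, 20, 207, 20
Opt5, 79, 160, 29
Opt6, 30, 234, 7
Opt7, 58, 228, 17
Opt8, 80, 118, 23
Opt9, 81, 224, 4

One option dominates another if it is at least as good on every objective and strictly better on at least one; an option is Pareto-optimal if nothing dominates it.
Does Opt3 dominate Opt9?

No

Opt3 vs Opt9: Opt3 is worse on benefit score (41 vs 81), so it does not dominate Opt9.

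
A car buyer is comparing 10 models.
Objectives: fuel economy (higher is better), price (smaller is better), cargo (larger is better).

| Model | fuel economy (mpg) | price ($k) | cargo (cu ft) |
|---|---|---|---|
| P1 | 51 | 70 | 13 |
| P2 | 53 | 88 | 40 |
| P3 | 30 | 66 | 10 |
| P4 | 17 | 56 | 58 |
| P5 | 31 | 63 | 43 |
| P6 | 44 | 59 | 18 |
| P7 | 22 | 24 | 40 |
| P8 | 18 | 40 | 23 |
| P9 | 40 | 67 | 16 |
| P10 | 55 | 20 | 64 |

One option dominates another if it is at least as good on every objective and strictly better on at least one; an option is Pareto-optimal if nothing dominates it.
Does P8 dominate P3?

No

P8 vs P3: P8 is worse on fuel economy (18 vs 30), so it does not dominate P3.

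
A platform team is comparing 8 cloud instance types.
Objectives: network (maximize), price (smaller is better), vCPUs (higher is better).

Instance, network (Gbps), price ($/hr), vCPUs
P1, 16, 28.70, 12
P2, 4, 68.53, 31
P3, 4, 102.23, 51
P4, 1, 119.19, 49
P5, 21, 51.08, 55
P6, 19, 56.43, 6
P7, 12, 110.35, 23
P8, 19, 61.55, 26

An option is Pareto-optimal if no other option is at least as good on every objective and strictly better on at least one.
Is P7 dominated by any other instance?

P5 vs P7: network 21≥12, price 51.08≤110.35, vCPUs 55≥23 — P5 is at least as good on every objective and strictly better on at least one, so P5 dominates P7.

Yes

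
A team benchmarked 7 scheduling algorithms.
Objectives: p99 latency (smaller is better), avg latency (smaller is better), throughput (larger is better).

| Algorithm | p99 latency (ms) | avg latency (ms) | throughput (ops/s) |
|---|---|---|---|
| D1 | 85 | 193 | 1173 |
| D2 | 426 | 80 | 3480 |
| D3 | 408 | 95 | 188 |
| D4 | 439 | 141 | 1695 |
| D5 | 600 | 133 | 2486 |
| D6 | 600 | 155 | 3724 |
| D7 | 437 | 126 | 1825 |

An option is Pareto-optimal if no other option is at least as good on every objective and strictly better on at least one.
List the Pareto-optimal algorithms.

D1: not dominated (best p99 latency).
D2: not dominated (best avg latency).
D3: not dominated.
D4: dominated by D2 (p99 latency 426≤439, avg latency 80≤141, throughput 3480≥1695).
D5: dominated by D2 (p99 latency 426≤600, avg latency 80≤133, throughput 3480≥2486).
D6: not dominated (best throughput).
D7: dominated by D2 (p99 latency 426≤437, avg latency 80≤126, throughput 3480≥1825).

D1, D2, D3, D6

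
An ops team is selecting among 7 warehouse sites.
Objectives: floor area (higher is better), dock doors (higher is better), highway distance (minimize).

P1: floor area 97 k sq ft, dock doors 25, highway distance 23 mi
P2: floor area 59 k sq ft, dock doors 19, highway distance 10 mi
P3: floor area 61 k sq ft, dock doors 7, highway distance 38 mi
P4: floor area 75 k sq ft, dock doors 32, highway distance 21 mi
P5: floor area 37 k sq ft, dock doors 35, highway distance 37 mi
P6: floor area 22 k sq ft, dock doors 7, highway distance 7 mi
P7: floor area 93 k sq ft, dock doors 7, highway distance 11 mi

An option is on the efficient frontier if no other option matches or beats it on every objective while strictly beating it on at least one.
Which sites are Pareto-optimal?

P1, P2, P4, P5, P6, P7

P1: not dominated (best floor area).
P2: not dominated.
P3: dominated by P1 (floor area 97≥61, dock doors 25≥7, highway distance 23≤38).
P4: not dominated.
P5: not dominated (best dock doors).
P6: not dominated (best highway distance).
P7: not dominated.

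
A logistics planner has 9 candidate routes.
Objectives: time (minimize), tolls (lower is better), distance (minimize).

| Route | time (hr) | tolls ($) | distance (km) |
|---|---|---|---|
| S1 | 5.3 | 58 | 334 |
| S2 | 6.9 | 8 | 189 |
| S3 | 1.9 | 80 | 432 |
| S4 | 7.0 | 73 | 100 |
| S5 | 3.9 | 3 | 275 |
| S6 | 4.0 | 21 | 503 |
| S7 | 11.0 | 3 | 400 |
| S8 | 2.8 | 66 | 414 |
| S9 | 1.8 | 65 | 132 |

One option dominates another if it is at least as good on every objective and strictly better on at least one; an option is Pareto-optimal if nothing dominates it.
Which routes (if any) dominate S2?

none

S1: worse on tolls (58 vs 8).
S3: worse on tolls (80 vs 8).
S4: worse on time (7.0 vs 6.9).
S5: worse on distance (275 vs 189).
S6: worse on tolls (21 vs 8).
S7: worse on time (11.0 vs 6.9).
S8: worse on tolls (66 vs 8).
S9: worse on tolls (65 vs 8).
No option dominates S2.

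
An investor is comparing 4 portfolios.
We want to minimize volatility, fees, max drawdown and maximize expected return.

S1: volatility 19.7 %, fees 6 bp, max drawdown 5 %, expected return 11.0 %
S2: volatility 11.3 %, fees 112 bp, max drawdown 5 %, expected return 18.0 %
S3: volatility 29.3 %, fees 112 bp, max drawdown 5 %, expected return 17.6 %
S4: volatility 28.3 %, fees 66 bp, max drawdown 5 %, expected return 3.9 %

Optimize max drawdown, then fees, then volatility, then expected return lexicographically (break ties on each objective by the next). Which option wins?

First minimize max drawdown: best is 5, kept {S1, S2, S3, S4}.
Then minimize fees: best is 6, kept {S1}.

S1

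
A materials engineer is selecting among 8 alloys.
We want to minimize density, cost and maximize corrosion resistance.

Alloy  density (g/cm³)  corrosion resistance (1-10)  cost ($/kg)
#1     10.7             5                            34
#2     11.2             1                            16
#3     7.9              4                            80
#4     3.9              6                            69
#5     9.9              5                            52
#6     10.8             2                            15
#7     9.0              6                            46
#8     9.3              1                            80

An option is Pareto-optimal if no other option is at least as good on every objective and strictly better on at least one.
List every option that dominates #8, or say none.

#3, #4, #7

#3: density 7.9≤9.3, corrosion resistance 4≥1, cost 80≤80 — dominates #8.
#4: density 3.9≤9.3, corrosion resistance 6≥1, cost 69≤80 — dominates #8.
#7: density 9.0≤9.3, corrosion resistance 6≥1, cost 46≤80 — dominates #8.
Others (#1, #2, #5, #6) are each worse than #8 on at least one objective.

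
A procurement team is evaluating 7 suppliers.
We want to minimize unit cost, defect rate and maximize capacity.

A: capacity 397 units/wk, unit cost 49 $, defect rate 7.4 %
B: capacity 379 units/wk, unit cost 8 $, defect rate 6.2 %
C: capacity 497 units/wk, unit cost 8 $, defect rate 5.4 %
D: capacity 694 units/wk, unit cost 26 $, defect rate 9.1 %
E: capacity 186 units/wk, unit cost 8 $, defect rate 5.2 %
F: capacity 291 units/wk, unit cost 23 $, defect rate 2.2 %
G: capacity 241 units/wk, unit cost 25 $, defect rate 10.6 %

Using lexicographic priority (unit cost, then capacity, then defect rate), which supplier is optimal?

First minimize unit cost: best is 8, kept {B, C, E}.
Then maximize capacity: best is 497, kept {C}.

C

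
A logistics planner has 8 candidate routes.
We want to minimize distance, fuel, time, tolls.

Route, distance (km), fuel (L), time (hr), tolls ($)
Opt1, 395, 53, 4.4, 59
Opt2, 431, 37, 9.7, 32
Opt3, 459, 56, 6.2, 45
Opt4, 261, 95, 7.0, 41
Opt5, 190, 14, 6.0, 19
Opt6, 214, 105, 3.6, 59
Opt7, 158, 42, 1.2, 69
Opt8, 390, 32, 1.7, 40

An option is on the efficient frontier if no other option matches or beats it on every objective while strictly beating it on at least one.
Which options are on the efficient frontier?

Opt5, Opt6, Opt7, Opt8

Opt1: dominated by Opt8 (distance 390≤395, fuel 32≤53, time 1.7≤4.4, tolls 40≤59).
Opt2: dominated by Opt5 (distance 190≤431, fuel 14≤37, time 6.0≤9.7, tolls 19≤32).
Opt3: dominated by Opt5 (distance 190≤459, fuel 14≤56, time 6.0≤6.2, tolls 19≤45).
Opt4: dominated by Opt5 (distance 190≤261, fuel 14≤95, time 6.0≤7.0, tolls 19≤41).
Opt5: not dominated (best fuel).
Opt6: not dominated.
Opt7: not dominated (best distance).
Opt8: not dominated.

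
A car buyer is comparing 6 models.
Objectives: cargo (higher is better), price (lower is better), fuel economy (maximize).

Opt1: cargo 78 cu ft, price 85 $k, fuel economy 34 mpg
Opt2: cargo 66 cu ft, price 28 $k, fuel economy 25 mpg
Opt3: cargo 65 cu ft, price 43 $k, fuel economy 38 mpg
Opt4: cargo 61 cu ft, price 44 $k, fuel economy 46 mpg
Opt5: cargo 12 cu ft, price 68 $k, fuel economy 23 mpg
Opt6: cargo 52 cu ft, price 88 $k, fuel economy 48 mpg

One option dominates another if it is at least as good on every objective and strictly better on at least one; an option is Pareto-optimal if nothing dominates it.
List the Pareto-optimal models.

Opt1, Opt2, Opt3, Opt4, Opt6

Opt1: not dominated (best cargo).
Opt2: not dominated (best price).
Opt3: not dominated.
Opt4: not dominated.
Opt5: dominated by Opt2 (cargo 66≥12, price 28≤68, fuel economy 25≥23).
Opt6: not dominated (best fuel economy).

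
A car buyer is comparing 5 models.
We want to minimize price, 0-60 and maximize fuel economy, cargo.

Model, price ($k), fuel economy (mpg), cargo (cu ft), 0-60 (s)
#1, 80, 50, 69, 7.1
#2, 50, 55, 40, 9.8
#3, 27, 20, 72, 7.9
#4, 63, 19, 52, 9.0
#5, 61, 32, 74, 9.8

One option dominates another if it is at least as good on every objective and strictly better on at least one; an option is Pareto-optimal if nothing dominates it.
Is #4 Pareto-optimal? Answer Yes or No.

No

#3 vs #4: price 27≤63, fuel economy 20≥19, cargo 72≥52, 0-60 7.9≤9.0 — #3 is at least as good on every objective and strictly better on at least one, so #3 dominates #4.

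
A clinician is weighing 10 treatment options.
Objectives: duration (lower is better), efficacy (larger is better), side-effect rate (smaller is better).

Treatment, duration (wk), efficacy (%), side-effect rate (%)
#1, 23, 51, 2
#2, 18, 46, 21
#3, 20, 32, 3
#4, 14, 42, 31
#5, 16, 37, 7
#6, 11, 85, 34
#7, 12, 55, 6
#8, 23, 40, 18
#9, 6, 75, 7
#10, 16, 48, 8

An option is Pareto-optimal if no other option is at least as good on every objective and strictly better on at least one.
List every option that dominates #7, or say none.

#1: worse on duration (23 vs 12).
#2: worse on duration (18 vs 12).
#3: worse on duration (20 vs 12).
#4: worse on duration (14 vs 12).
#5: worse on duration (16 vs 12).
#6: worse on side-effect rate (34 vs 6).
#8: worse on duration (23 vs 12).
#9: worse on side-effect rate (7 vs 6).
#10: worse on duration (16 vs 12).
No option dominates #7.

none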